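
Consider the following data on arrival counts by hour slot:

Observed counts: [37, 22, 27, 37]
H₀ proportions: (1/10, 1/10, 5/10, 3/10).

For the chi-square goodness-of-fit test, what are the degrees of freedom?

degrees of freedom = 3

df = k − 1 = 4 − 1 = 3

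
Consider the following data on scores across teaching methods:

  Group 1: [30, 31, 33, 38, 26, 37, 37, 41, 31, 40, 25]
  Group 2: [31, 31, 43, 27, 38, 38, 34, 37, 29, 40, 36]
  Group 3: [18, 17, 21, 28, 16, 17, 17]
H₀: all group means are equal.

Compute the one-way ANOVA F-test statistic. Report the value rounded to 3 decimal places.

Group means [33.55, 34.91, 19.14], grand mean 30.586
SSB = Σnᵢ(x̄ᵢ−x̄)² = 1218.541; SSW = ΣΣ(x−x̄ᵢ)² = 648.494
MSB = 1218.541/2 = 609.2705; MSW = 648.494/26 = 24.9421
F = MSB/MSW = 24.4274
df = (2, 26)

test statistic = 24.427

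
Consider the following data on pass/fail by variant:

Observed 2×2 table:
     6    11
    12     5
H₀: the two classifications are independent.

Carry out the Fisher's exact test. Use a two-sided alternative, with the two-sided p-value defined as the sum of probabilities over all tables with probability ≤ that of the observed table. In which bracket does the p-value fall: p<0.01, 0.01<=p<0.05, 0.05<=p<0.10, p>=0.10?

Margins: r₁=17, r₂=17, c₁=18, c₂=16, n=34
p_obs = C(17,6)·C(17,12)/C(34,18); sum pmf over tables with pmf ≤ p_obs
p-value (two-sided) = 0.08441
→ bracket: 0.05<=p<0.10

p-value bracket: 0.05<=p<0.10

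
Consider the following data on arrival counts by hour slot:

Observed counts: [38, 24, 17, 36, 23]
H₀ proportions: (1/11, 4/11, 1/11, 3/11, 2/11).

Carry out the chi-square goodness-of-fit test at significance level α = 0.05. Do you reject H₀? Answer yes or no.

n = 138; E_i = n·p_i = [12.55, 50.18, 12.55, 37.64, 25.09]
χ² = (38−12.55)²/12.55 + (24−50.18)²/50.18 + (17−12.55)²/12.55 + (36−37.64)²/37.64 + (23−25.09)²/25.09 = 67.1341
df = 4
p-value (upper-tail) = 0.00000
At α=0.05: p < α → reject H₀

reject H₀: yes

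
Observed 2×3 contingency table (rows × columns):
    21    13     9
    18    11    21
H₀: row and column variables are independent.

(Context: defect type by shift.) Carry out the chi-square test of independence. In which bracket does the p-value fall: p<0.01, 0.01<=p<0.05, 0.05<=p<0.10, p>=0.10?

Row totals [43, 50], col totals [39, 24, 30], n=93
χ² = (21−18.03)²/18.03 + (13−11.10)²/11.10 + (9−13.87)²/13.87 + (18−20.97)²/20.97 + (11−12.90)²/12.90 + (21−16.13)²/16.13 = 4.6972
df = 2
p-value (upper-tail) = 0.09550
→ bracket: 0.05<=p<0.10

p-value bracket: 0.05<=p<0.10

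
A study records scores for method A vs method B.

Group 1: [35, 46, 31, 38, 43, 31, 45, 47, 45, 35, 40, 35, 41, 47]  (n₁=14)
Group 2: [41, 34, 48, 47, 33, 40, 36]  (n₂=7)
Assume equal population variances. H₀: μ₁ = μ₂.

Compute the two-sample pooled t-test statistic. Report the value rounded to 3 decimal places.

test statistic = 0.026

x̄₁=39.929, s₁=5.784, n₁=14
x̄₂=39.857, s₂=5.984, n₂=7
s_p² = [13·5.784² + 6·5.984²]/19 = 34.1992
SE = √(s_p²·(1/14+1/7)) = 2.7071
t = (39.929−39.857)/2.7071 = 0.0264
df = 19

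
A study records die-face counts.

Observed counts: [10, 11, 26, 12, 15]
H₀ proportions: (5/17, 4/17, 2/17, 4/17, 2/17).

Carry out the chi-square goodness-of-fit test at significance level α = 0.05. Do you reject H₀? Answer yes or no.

n = 74; E_i = n·p_i = [21.76, 17.41, 8.71, 17.41, 8.71]
χ² = (10−21.76)²/21.76 + (11−17.41)²/17.41 + (26−8.71)²/8.71 + (12−17.41)²/17.41 + (15−8.71)²/8.71 = 49.3074
df = 4
p-value (upper-tail) = 0.00000
At α=0.05: p < α → reject H₀

reject H₀: yes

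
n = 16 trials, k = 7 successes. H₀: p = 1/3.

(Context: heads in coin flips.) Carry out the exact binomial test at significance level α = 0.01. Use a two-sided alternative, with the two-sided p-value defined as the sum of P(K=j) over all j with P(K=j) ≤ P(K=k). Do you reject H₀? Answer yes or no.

Exact binomial: n=16, k=7, p₀=1/3=0.3333
P(X=j) = C(n,j)·p₀^j·(1−p₀)^(n−j); p = Σ P(X=j) over j with P(X=j) ≤ P(X=7)
p-value (two-sided) = 0.42851
At α=0.01: p ≥ α → fail to reject H₀

reject H₀: no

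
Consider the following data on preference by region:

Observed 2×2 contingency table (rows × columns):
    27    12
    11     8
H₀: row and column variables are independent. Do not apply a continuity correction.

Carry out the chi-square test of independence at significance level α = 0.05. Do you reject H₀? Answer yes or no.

Row totals [39, 19], col totals [38, 20], n=58
χ² = (27−25.55)²/25.55 + (12−13.45)²/13.45 + (11−12.45)²/12.45 + (8−6.55)²/6.55 = 0.7267
df = 1
p-value (upper-tail) = 0.39396
At α=0.05: p ≥ α → fail to reject H₀

reject H₀: no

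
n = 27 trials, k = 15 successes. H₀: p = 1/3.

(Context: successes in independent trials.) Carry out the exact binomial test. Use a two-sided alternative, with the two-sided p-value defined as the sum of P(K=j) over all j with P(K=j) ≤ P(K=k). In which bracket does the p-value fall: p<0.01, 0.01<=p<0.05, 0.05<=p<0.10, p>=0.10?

Exact binomial: n=27, k=15, p₀=1/3=0.3333
P(X=j) = C(n,j)·p₀^j·(1−p₀)^(n−j); p = Σ P(X=j) over j with P(X=j) ≤ P(X=15)
p-value (two-sided) = 0.02261
→ bracket: 0.01<=p<0.05

p-value bracket: 0.01<=p<0.05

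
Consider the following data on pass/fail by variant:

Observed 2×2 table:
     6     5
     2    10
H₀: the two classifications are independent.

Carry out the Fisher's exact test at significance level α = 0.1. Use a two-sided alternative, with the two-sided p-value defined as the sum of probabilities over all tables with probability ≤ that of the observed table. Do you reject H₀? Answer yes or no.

Margins: r₁=11, r₂=12, c₁=8, c₂=15, n=23
p_obs = C(11,6)·C(12,2)/C(23,8); sum pmf over tables with pmf ≤ p_obs
p-value (two-sided) = 0.08938
At α=0.1: p < α → reject H₀

reject H₀: yes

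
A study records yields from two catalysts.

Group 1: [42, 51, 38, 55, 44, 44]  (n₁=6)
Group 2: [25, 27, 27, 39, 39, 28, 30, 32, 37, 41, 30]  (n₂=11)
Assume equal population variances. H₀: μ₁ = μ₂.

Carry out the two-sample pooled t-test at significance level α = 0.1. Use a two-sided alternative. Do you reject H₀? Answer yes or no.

reject H₀: yes

x̄₁=45.667, s₁=6.218, n₁=6
x̄₂=32.273, s₂=5.711, n₂=11
s_p² = [5·6.218² + 10·5.711²]/15 = 34.6343
SE = √(s_p²·(1/6+1/11)) = 2.9868
t = (45.667−32.273)/2.9868 = 4.4844
df = 15
p-value (two-sided) = 0.00044
At α=0.1: p < α → reject H₀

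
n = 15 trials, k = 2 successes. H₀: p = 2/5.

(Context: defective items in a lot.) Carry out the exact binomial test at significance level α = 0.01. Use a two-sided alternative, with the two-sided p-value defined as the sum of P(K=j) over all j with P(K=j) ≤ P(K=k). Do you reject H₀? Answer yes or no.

Exact binomial: n=15, k=2, p₀=2/5=0.4000
P(X=j) = C(n,j)·p₀^j·(1−p₀)^(n−j); p = Σ P(X=j) over j with P(X=j) ≤ P(X=2)
p-value (two-sided) = 0.03646
At α=0.01: p ≥ α → fail to reject H₀

reject H₀: no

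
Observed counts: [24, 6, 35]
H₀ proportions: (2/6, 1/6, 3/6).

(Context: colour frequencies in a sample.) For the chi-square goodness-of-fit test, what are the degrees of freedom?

degrees of freedom = 2

df = k − 1 = 3 − 1 = 2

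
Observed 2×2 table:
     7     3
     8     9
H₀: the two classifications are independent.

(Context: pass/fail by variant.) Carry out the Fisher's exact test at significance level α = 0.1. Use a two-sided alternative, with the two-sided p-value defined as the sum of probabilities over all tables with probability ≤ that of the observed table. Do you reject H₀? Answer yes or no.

reject H₀: no

Margins: r₁=10, r₂=17, c₁=15, c₂=12, n=27
p_obs = C(10,7)·C(17,8)/C(27,15); sum pmf over tables with pmf ≤ p_obs
p-value (two-sided) = 0.42441
At α=0.1: p ≥ α → fail to reject H₀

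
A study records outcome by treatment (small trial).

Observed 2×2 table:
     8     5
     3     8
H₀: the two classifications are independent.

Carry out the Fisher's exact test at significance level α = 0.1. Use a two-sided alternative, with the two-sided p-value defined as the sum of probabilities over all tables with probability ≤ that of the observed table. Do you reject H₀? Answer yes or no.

Margins: r₁=13, r₂=11, c₁=11, c₂=13, n=24
p_obs = C(13,8)·C(11,3)/C(24,11); sum pmf over tables with pmf ≤ p_obs
p-value (two-sided) = 0.12280
At α=0.1: p ≥ α → fail to reject H₀

reject H₀: no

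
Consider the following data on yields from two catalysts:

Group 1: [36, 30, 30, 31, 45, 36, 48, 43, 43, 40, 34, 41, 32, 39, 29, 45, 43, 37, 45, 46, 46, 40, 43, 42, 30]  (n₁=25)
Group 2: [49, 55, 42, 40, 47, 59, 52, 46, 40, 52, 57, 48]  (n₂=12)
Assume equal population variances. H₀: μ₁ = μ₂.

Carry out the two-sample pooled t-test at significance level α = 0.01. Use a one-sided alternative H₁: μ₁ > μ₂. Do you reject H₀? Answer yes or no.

x̄₁=38.960, s₁=6.017, n₁=25
x̄₂=48.917, s₂=6.345, n₂=12
s_p² = [24·6.017² + 11·6.345²]/35 = 37.4822
SE = √(s_p²·(1/25+1/12)) = 2.1501
t = (38.960−48.917)/2.1501 = -4.6309
df = 35
p-value (one-sided, H₁ greater) = 0.99998
At α=0.01: p ≥ α → fail to reject H₀

reject H₀: no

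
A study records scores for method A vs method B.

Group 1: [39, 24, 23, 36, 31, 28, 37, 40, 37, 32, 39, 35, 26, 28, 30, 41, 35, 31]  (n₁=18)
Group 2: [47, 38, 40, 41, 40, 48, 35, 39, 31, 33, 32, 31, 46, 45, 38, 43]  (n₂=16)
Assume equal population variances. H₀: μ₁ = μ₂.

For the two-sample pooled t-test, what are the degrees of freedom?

df = n₁ + n₂ − 2 = 18 + 16 − 2 = 32

degrees of freedom = 32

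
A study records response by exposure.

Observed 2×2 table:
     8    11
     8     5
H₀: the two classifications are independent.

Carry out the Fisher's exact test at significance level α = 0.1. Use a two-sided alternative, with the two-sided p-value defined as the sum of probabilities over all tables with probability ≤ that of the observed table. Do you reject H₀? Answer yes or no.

Margins: r₁=19, r₂=13, c₁=16, c₂=16, n=32
p_obs = C(19,8)·C(13,8)/C(32,16); sum pmf over tables with pmf ≤ p_obs
p-value (two-sided) = 0.47255
At α=0.1: p ≥ α → fail to reject H₀

reject H₀: no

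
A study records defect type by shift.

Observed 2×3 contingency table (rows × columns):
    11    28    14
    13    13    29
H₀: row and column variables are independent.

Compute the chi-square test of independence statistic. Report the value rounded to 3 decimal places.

Row totals [53, 55], col totals [24, 41, 43], n=108
χ² = (11−11.78)²/11.78 + (28−20.12)²/20.12 + (14−21.10)²/21.10 + (13−12.22)²/12.22 + (13−20.88)²/20.88 + (29−21.90)²/21.90 = 10.8537
df = 2

test statistic = 10.854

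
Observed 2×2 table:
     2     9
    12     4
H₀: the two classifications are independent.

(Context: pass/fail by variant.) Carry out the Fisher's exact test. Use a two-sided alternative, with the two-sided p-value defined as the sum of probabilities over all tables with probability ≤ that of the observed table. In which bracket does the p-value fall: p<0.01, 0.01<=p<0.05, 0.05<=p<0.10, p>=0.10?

p-value bracket: p<0.01

Margins: r₁=11, r₂=16, c₁=14, c₂=13, n=27
p_obs = C(11,2)·C(16,12)/C(27,14); sum pmf over tables with pmf ≤ p_obs
p-value (two-sided) = 0.00633
→ bracket: p<0.01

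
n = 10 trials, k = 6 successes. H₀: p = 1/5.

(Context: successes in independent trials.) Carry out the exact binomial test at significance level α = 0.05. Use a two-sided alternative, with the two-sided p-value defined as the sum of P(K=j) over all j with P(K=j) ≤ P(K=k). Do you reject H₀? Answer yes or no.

reject H₀: yes

Exact binomial: n=10, k=6, p₀=1/5=0.2000
P(X=j) = C(n,j)·p₀^j·(1−p₀)^(n−j); p = Σ P(X=j) over j with P(X=j) ≤ P(X=6)
p-value (two-sided) = 0.00637
At α=0.05: p < α → reject H₀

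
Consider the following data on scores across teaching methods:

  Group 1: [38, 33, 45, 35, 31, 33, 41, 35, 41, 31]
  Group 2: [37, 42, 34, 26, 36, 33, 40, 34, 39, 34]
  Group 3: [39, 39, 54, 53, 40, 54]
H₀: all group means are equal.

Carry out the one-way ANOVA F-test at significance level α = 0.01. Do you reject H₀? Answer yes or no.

reject H₀: yes

Group means [36.30, 35.50, 46.50], grand mean 38.346
SSB = Σnᵢ(x̄ᵢ−x̄)² = 521.785; SSW = ΣΣ(x−x̄ᵢ)² = 694.100
MSB = 521.785/2 = 260.8923; MSW = 694.100/23 = 30.1783
F = MSB/MSW = 8.6450
df = (2, 23)
p-value (upper-tail) = 0.00159
At α=0.01: p < α → reject H₀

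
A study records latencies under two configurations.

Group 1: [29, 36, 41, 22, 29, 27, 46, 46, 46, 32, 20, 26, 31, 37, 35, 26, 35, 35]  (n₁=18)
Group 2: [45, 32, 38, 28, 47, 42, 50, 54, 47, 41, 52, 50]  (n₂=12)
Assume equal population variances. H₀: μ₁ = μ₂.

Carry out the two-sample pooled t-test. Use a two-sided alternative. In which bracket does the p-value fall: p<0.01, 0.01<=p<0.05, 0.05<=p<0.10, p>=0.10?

x̄₁=33.278, s₁=7.925, n₁=18
x̄₂=43.833, s₂=7.998, n₂=12
s_p² = [17·7.925² + 11·7.998²]/28 = 63.2599
SE = √(s_p²·(1/18+1/12)) = 2.9641
t = (33.278−43.833)/2.9641 = -3.5611
df = 28
p-value (two-sided) = 0.00134
→ bracket: p<0.01

p-value bracket: p<0.01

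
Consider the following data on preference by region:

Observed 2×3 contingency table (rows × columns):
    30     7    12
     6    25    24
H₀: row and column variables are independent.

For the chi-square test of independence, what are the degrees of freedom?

degrees of freedom = 2

df = (r−1)(c−1) = (2−1)·(3−1) = 2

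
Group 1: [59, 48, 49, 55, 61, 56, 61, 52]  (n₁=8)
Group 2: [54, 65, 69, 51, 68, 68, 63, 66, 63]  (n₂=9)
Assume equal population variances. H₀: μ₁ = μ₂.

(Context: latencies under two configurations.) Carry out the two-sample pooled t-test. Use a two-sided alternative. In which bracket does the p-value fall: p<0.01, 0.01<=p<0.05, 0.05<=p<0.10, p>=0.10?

p-value bracket: 0.01<=p<0.05

x̄₁=55.125, s₁=5.111, n₁=8
x̄₂=63.000, s₂=6.364, n₂=9
s_p² = [7·5.111² + 8·6.364²]/15 = 33.7917
SE = √(s_p²·(1/8+1/9)) = 2.8246
t = (55.125−63.000)/2.8246 = -2.7880
df = 15
p-value (two-sided) = 0.01379
→ bracket: 0.01<=p<0.05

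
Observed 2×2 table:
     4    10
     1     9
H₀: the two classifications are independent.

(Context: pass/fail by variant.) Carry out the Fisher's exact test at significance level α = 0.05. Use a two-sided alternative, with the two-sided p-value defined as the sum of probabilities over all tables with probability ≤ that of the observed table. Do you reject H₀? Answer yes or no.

reject H₀: no

Margins: r₁=14, r₂=10, c₁=5, c₂=19, n=24
p_obs = C(14,4)·C(10,1)/C(24,5); sum pmf over tables with pmf ≤ p_obs
p-value (two-sided) = 0.35771
At α=0.05: p ≥ α → fail to reject H₀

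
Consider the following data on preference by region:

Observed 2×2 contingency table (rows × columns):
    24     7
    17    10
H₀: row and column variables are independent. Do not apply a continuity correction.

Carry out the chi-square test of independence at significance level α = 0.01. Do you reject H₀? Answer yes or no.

Row totals [31, 27], col totals [41, 17], n=58
χ² = (24−21.91)²/21.91 + (7−9.09)²/9.09 + (17−19.09)²/19.09 + (10−7.91)²/7.91 = 1.4556
df = 1
p-value (upper-tail) = 0.22763
At α=0.01: p ≥ α → fail to reject H₀

reject H₀: no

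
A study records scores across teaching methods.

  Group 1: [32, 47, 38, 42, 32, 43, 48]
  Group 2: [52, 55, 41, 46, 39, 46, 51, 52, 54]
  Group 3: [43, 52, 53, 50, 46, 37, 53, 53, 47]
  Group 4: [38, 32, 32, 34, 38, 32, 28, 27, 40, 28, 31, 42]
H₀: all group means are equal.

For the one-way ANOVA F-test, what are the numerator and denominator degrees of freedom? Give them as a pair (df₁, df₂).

k = 4 groups, N = 37 total
df = (k−1, N−k) = (4−1, 37−4) = (3, 33)

degrees of freedom = [3, 33]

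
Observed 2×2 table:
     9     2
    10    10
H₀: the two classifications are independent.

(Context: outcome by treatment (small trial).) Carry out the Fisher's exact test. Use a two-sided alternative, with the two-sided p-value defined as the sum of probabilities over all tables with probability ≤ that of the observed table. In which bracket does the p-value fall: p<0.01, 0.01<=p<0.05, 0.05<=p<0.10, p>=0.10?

Margins: r₁=11, r₂=20, c₁=19, c₂=12, n=31
p_obs = C(11,9)·C(20,10)/C(31,19); sum pmf over tables with pmf ≤ p_obs
p-value (two-sided) = 0.12837
→ bracket: p>=0.10

p-value bracket: p>=0.10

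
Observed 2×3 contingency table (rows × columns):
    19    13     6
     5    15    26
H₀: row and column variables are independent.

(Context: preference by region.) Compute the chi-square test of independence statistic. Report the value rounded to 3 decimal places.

Row totals [38, 46], col totals [24, 28, 32], n=84
χ² = (19−10.86)²/10.86 + (13−12.67)²/12.67 + (6−14.48)²/14.48 + (5−13.14)²/13.14 + (15−15.33)²/15.33 + (26−17.52)²/17.52 = 20.2311
df = 2

test statistic = 20.231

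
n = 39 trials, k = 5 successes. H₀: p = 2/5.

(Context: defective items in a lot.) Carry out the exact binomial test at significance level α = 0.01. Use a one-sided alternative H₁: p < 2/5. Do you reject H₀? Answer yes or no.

reject H₀: yes

Exact binomial: n=39, k=5, p₀=2/5=0.4000
P(X≤5) from Σ C(n,i)·p₀^i·(1−p₀)^(n−i)
p-value (one-sided, H₁ less) = 0.00021
At α=0.01: p < α → reject H₀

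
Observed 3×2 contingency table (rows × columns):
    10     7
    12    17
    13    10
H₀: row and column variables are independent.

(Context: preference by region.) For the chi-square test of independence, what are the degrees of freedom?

df = (r−1)(c−1) = (3−1)·(2−1) = 2

degrees of freedom = 2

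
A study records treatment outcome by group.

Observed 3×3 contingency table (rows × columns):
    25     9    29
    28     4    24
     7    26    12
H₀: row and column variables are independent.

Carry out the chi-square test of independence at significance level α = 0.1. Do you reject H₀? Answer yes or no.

reject H₀: yes

Row totals [63, 56, 45], col totals [60, 39, 65], n=164
χ² = (25−23.05)²/23.05 + (9−14.98)²/14.98 + (29−24.97)²/24.97 + (28−20.49)²/20.49 + (4−13.32)²/13.32 + (24−22.20)²/22.20 + (7−16.46)²/16.46 + (26−10.70)²/10.70 + (12−17.84)²/17.84 = 41.8444
df = 4
p-value (upper-tail) = 0.00000
At α=0.1: p < α → reject H₀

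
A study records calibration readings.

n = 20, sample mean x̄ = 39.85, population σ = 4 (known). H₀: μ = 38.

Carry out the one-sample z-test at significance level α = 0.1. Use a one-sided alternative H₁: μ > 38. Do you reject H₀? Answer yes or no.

reject H₀: yes

SE = σ/√n = 4/√20 = 0.8944
z = (x̄−μ₀)/SE = (39.85−38)/0.8944 = 2.0684
p-value (one-sided, H₁ greater) = 0.01930
At α=0.1: p < α → reject H₀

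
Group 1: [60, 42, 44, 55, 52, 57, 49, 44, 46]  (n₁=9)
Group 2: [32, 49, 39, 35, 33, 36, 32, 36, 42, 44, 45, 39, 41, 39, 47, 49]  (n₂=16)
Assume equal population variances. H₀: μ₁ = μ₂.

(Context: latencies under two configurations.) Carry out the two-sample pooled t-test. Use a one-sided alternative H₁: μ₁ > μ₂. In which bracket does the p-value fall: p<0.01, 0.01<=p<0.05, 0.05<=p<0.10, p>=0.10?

x̄₁=49.889, s₁=6.431, n₁=9
x̄₂=39.875, s₂=5.737, n₂=16
s_p² = [8·6.431² + 15·5.737²]/23 = 35.8539
SE = √(s_p²·(1/9+1/16)) = 2.4949
t = (49.889−39.875)/2.4949 = 4.0137
df = 23
p-value (one-sided, H₁ greater) = 0.00027
→ bracket: p<0.01

p-value bracket: p<0.01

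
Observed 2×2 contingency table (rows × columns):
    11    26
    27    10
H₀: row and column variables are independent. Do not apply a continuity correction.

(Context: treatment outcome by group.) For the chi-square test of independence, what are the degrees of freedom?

df = (r−1)(c−1) = (2−1)·(2−1) = 1

degrees of freedom = 1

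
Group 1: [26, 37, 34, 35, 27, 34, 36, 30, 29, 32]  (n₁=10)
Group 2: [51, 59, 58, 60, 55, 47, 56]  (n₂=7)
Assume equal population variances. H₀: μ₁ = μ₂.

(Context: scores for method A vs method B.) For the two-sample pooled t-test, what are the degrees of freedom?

degrees of freedom = 15

df = n₁ + n₂ − 2 = 10 + 7 − 2 = 15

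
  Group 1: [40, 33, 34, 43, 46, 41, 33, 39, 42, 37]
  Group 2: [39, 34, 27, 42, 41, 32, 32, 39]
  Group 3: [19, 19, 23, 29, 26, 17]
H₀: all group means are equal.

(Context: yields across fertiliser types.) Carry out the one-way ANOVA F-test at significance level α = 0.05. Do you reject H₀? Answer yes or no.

reject H₀: yes

Group means [38.80, 35.75, 22.17], grand mean 33.625
SSB = Σnᵢ(x̄ᵢ−x̄)² = 1091.692; SSW = ΣΣ(x−x̄ᵢ)² = 483.933
MSB = 1091.692/2 = 545.8458; MSW = 483.933/21 = 23.0444
F = MSB/MSW = 23.6867
df = (2, 21)
p-value (upper-tail) = 0.00000
At α=0.05: p < α → reject H₀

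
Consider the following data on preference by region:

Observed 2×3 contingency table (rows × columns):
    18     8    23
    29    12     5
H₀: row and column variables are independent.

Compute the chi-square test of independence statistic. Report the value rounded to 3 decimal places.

Row totals [49, 46], col totals [47, 20, 28], n=95
χ² = (18−24.24)²/24.24 + (8−10.32)²/10.32 + (23−14.44)²/14.44 + (29−22.76)²/22.76 + (12−9.68)²/9.68 + (5−13.56)²/13.56 = 14.8660
df = 2

test statistic = 14.866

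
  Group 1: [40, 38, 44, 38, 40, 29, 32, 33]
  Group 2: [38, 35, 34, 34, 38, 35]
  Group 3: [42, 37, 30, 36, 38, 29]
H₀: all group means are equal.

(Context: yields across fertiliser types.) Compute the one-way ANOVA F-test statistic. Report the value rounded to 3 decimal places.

Group means [36.75, 35.67, 35.33], grand mean 36.000
SSB = Σnᵢ(x̄ᵢ−x̄)² = 7.833; SSW = ΣΣ(x−x̄ᵢ)² = 314.167
MSB = 7.833/2 = 3.9167; MSW = 314.167/17 = 18.4804
F = MSB/MSW = 0.2119
df = (2, 17)

test statistic = 0.212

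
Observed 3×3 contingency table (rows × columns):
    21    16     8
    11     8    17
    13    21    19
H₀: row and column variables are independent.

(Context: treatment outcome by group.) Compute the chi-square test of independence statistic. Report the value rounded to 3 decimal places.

Row totals [45, 36, 53], col totals [45, 45, 44], n=134
χ² = (21−15.11)²/15.11 + (16−15.11)²/15.11 + (8−14.78)²/14.78 + (11−12.09)²/12.09 + (8−12.09)²/12.09 + (17−11.82)²/11.82 + (13−17.80)²/17.80 + (21−17.80)²/17.80 + (19−17.40)²/17.40 = 11.2206
df = 4

test statistic = 11.221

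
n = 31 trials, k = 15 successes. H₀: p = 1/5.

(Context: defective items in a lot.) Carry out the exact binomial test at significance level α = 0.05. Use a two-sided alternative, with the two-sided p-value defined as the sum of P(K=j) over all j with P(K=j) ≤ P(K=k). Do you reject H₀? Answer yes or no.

Exact binomial: n=31, k=15, p₀=1/5=0.2000
P(X=j) = C(n,j)·p₀^j·(1−p₀)^(n−j); p = Σ P(X=j) over j with P(X=j) ≤ P(X=15)
p-value (two-sided) = 0.00037
At α=0.05: p < α → reject H₀

reject H₀: yes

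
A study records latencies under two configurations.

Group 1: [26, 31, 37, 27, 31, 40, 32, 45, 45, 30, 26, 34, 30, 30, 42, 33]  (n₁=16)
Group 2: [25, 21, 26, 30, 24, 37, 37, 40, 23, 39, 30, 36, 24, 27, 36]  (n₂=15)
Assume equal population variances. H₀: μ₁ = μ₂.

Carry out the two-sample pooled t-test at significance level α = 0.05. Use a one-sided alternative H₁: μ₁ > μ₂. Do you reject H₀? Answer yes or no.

reject H₀: no

x̄₁=33.688, s₁=6.311, n₁=16
x̄₂=30.333, s₂=6.554, n₂=15
s_p² = [15·6.311² + 14·6.554²]/29 = 41.3369
SE = √(s_p²·(1/16+1/15)) = 2.3107
t = (33.688−30.333)/2.3107 = 1.4516
df = 29
p-value (one-sided, H₁ greater) = 0.07868
At α=0.05: p ≥ α → fail to reject H₀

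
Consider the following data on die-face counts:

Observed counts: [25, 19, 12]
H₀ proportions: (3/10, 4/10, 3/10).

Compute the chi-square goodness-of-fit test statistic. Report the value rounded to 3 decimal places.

test statistic = 5.890

n = 56; E_i = n·p_i = [16.80, 22.40, 16.80]
χ² = (25−16.80)²/16.80 + (19−22.40)²/22.40 + (12−16.80)²/16.80 = 5.8899
df = 2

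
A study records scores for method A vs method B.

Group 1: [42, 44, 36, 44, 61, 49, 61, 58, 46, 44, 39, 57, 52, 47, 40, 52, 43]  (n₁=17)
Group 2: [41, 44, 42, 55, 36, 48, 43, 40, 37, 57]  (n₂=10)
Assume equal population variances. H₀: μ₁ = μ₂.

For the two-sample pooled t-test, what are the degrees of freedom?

degrees of freedom = 25

df = n₁ + n₂ − 2 = 17 + 10 − 2 = 25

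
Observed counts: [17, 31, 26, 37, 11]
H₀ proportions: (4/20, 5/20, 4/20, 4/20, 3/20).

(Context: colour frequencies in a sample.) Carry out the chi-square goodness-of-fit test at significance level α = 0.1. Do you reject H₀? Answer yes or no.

n = 122; E_i = n·p_i = [24.40, 30.50, 24.40, 24.40, 18.30]
χ² = (17−24.40)²/24.40 + (31−30.50)²/30.50 + (26−24.40)²/24.40 + (37−24.40)²/24.40 + (11−18.30)²/18.30 = 11.7760
df = 4
p-value (upper-tail) = 0.01910
At α=0.1: p < α → reject H₀

reject H₀: yes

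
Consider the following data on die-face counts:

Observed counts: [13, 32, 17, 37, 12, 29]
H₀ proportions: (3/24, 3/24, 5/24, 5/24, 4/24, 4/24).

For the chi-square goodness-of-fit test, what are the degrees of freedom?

degrees of freedom = 5

df = k − 1 = 6 − 1 = 5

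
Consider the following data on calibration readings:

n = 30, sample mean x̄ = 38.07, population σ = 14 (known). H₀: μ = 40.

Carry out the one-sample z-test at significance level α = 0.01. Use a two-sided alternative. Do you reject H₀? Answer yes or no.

SE = σ/√n = 14/√30 = 2.5560
z = (x̄−μ₀)/SE = (38.07−40)/2.5560 = -0.7551
p-value (two-sided) = 0.45020
At α=0.01: p ≥ α → fail to reject H₀

reject H₀: no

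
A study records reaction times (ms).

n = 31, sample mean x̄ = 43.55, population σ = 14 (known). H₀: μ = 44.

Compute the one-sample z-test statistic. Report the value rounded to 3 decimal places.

test statistic = -0.179

SE = σ/√n = 14/√31 = 2.5145
z = (x̄−μ₀)/SE = (43.55−44)/2.5145 = -0.1790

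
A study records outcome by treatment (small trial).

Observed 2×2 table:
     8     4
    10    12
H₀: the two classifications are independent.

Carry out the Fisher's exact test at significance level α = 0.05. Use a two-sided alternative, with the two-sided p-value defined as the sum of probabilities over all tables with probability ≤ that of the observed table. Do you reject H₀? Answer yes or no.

reject H₀: no

Margins: r₁=12, r₂=22, c₁=18, c₂=16, n=34
p_obs = C(12,8)·C(22,10)/C(34,18); sum pmf over tables with pmf ≤ p_obs
p-value (two-sided) = 0.29665
At α=0.05: p ≥ α → fail to reject H₀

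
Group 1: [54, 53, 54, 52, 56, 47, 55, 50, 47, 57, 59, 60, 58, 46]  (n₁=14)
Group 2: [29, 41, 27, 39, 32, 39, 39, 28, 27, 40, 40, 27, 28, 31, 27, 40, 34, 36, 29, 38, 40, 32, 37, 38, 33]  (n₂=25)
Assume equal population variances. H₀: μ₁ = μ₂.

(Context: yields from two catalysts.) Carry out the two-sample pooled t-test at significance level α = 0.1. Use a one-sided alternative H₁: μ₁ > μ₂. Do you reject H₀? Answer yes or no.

x̄₁=53.429, s₁=4.553, n₁=14
x̄₂=34.040, s₂=5.200, n₂=25
s_p² = [13·4.553² + 24·5.200²]/37 = 24.8213
SE = √(s_p²·(1/14+1/25)) = 1.6631
t = (53.429−34.040)/1.6631 = 11.6583
df = 37
p-value (one-sided, H₁ greater) = 0.00000
At α=0.1: p < α → reject H₀

reject H₀: yes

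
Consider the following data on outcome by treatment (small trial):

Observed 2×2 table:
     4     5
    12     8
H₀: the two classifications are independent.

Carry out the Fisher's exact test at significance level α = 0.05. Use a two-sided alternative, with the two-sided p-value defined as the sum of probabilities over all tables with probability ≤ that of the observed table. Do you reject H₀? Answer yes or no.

Margins: r₁=9, r₂=20, c₁=16, c₂=13, n=29
p_obs = C(9,4)·C(20,12)/C(29,16); sum pmf over tables with pmf ≤ p_obs
p-value (two-sided) = 0.68816
At α=0.05: p ≥ α → fail to reject H₀

reject H₀: no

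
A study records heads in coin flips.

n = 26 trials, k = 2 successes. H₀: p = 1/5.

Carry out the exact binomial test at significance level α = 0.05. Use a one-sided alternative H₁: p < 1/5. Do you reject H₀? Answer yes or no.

reject H₀: no

Exact binomial: n=26, k=2, p₀=1/5=0.2000
P(X≤2) from Σ C(n,i)·p₀^i·(1−p₀)^(n−i)
p-value (one-sided, H₁ less) = 0.08406
At α=0.05: p ≥ α → fail to reject H₀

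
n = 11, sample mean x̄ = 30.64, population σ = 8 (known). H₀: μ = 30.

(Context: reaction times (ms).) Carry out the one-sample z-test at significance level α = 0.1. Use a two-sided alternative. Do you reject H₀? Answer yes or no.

reject H₀: no

SE = σ/√n = 8/√11 = 2.4121
z = (x̄−μ₀)/SE = (30.64−30)/2.4121 = 0.2653
p-value (two-sided) = 0.79076
At α=0.1: p ≥ α → fail to reject H₀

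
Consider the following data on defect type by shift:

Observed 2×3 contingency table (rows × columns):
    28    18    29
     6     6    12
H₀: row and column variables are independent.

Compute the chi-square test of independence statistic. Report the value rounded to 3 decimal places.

test statistic = 1.377

Row totals [75, 24], col totals [34, 24, 41], n=99
χ² = (28−25.76)²/25.76 + (18−18.18)²/18.18 + (29−31.06)²/31.06 + (6−8.24)²/8.24 + (6−5.82)²/5.82 + (12−9.94)²/9.94 = 1.3767
df = 2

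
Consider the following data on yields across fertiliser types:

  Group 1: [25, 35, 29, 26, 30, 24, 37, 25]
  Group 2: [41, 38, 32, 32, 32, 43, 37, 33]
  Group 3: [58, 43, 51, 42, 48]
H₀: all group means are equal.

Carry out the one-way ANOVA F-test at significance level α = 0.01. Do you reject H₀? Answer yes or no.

Group means [28.88, 36.00, 48.40], grand mean 36.238
SSB = Σnᵢ(x̄ᵢ−x̄)² = 1173.735; SSW = ΣΣ(x−x̄ᵢ)² = 472.075
MSB = 1173.735/2 = 586.8673; MSW = 472.075/18 = 26.2264
F = MSB/MSW = 22.3770
df = (2, 18)
p-value (upper-tail) = 0.00001
At α=0.01: p < α → reject H₀

reject H₀: yes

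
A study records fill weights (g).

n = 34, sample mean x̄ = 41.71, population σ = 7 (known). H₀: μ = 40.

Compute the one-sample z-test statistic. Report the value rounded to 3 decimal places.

SE = σ/√n = 7/√34 = 1.2005
z = (x̄−μ₀)/SE = (41.71−40)/1.2005 = 1.4244

test statistic = 1.424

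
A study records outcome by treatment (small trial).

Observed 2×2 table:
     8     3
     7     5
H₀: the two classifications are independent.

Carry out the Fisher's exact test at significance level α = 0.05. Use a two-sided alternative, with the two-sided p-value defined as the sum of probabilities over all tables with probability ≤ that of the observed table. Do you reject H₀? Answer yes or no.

Margins: r₁=11, r₂=12, c₁=15, c₂=8, n=23
p_obs = C(11,8)·C(12,7)/C(23,15); sum pmf over tables with pmf ≤ p_obs
p-value (two-sided) = 0.66685
At α=0.05: p ≥ α → fail to reject H₀

reject H₀: no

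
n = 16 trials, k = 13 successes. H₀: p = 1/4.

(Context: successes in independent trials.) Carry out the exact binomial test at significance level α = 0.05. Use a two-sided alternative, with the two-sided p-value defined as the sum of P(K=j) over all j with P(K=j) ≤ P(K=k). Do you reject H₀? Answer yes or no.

Exact binomial: n=16, k=13, p₀=1/4=0.2500
P(X=j) = C(n,j)·p₀^j·(1−p₀)^(n−j); p = Σ P(X=j) over j with P(X=j) ≤ P(X=13)
p-value (two-sided) = 0.00000
At α=0.05: p < α → reject H₀

reject H₀: yes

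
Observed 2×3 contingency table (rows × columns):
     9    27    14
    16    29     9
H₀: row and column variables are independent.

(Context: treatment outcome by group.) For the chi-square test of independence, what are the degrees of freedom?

degrees of freedom = 2

df = (r−1)(c−1) = (2−1)·(3−1) = 2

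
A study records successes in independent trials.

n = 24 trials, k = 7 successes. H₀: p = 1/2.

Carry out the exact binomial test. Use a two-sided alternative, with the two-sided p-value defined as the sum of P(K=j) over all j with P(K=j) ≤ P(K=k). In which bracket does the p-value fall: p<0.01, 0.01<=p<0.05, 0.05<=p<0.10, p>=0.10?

Exact binomial: n=24, k=7, p₀=1/2=0.5000
P(X=j) = C(n,j)·p₀^j·(1−p₀)^(n−j); p = Σ P(X=j) over j with P(X=j) ≤ P(X=7)
p-value (two-sided) = 0.06391
→ bracket: 0.05<=p<0.10

p-value bracket: 0.05<=p<0.10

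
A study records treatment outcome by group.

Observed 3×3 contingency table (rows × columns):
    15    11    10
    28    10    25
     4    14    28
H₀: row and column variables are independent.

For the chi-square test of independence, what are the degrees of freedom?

df = (r−1)(c−1) = (3−1)·(3−1) = 4

degrees of freedom = 4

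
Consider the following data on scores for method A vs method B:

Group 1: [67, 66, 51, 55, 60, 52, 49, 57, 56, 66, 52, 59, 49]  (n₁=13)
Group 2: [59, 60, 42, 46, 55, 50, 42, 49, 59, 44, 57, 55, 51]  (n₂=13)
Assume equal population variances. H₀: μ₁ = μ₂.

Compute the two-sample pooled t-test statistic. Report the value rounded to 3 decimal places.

x̄₁=56.846, s₁=6.414, n₁=13
x̄₂=51.462, s₂=6.553, n₂=13
s_p² = [12·6.414² + 12·6.553²]/24 = 42.0385
SE = √(s_p²·(1/13+1/13)) = 2.5431
t = (56.846−51.462)/2.5431 = 2.1173
df = 24

test statistic = 2.117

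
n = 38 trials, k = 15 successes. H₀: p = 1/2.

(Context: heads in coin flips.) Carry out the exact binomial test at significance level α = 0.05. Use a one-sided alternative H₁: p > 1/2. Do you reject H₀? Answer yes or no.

Exact binomial: n=38, k=15, p₀=1/2=0.5000
P(X≥15) from Σ C(n,i)·p₀^i·(1−p₀)^(n−i)
p-value (one-sided, H₁ greater) = 0.92835
At α=0.05: p ≥ α → fail to reject H₀

reject H₀: no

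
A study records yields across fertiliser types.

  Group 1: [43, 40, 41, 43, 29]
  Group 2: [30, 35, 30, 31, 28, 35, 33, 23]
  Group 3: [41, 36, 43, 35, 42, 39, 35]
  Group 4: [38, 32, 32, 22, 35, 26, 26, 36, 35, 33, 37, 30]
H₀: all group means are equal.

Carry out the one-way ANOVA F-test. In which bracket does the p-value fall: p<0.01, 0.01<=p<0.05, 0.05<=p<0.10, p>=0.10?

Group means [39.20, 30.62, 38.71, 31.83], grand mean 34.188
SSB = Σnᵢ(x̄ᵢ−x̄)² = 437.105; SSW = ΣΣ(x−x̄ᵢ)² = 587.770
MSB = 437.105/3 = 145.7016; MSW = 587.770/28 = 20.9918
F = MSB/MSW = 6.9409
df = (3, 28)
p-value (upper-tail) = 0.00123
→ bracket: p<0.01

p-value bracket: p<0.01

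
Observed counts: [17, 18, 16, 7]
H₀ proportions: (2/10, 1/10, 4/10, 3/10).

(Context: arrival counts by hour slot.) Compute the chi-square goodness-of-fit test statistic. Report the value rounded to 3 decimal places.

test statistic = 36.626

n = 58; E_i = n·p_i = [11.60, 5.80, 23.20, 17.40]
χ² = (17−11.60)²/11.60 + (18−5.80)²/5.80 + (16−23.20)²/23.20 + (7−17.40)²/17.40 = 36.6264
df = 3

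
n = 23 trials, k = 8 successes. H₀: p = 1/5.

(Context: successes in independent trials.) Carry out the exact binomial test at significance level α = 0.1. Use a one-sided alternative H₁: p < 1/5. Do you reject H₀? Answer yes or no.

reject H₀: no

Exact binomial: n=23, k=8, p₀=1/5=0.2000
P(X≤8) from Σ C(n,i)·p₀^i·(1−p₀)^(n−i)
p-value (one-sided, H₁ less) = 0.97266
At α=0.1: p ≥ α → fail to reject H₀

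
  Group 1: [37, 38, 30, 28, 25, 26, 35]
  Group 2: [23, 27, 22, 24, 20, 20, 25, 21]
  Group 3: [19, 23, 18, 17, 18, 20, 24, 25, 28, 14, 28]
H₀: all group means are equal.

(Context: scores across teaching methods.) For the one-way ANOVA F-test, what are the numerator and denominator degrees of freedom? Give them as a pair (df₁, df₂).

k = 3 groups, N = 26 total
df = (k−1, N−k) = (3−1, 26−3) = (2, 23)

degrees of freedom = [2, 23]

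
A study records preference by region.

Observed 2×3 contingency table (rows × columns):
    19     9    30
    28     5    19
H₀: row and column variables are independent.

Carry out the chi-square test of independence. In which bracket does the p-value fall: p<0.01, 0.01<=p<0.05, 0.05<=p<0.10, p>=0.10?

p-value bracket: 0.05<=p<0.10

Row totals [58, 52], col totals [47, 14, 49], n=110
χ² = (19−24.78)²/24.78 + (9−7.38)²/7.38 + (30−25.84)²/25.84 + (28−22.22)²/22.22 + (5−6.62)²/6.62 + (19−23.16)²/23.16 = 5.0233
df = 2
p-value (upper-tail) = 0.08113
→ bracket: 0.05<=p<0.10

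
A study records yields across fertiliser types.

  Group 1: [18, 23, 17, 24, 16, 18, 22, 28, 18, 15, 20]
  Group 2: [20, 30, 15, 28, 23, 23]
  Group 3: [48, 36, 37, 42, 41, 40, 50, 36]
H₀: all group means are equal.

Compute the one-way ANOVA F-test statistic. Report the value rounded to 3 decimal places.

Group means [19.91, 23.17, 41.25], grand mean 27.520
SSB = Σnᵢ(x̄ᵢ−x̄)² = 2258.998; SSW = ΣΣ(x−x̄ᵢ)² = 499.242
MSB = 2258.998/2 = 1129.4988; MSW = 499.242/22 = 22.6928
F = MSB/MSW = 49.7734
df = (2, 22)

test statistic = 49.773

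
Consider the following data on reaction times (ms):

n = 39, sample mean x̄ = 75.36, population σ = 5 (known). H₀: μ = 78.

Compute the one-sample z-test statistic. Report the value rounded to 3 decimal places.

SE = σ/√n = 5/√39 = 0.8006
z = (x̄−μ₀)/SE = (75.36−78)/0.8006 = -3.2974

test statistic = -3.297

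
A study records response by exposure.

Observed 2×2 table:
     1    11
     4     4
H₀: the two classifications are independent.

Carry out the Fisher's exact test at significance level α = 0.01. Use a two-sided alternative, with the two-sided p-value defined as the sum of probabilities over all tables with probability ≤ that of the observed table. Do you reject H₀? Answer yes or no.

reject H₀: no

Margins: r₁=12, r₂=8, c₁=5, c₂=15, n=20
p_obs = C(12,1)·C(8,4)/C(20,5); sum pmf over tables with pmf ≤ p_obs
p-value (two-sided) = 0.10888
At α=0.01: p ≥ α → fail to reject H₀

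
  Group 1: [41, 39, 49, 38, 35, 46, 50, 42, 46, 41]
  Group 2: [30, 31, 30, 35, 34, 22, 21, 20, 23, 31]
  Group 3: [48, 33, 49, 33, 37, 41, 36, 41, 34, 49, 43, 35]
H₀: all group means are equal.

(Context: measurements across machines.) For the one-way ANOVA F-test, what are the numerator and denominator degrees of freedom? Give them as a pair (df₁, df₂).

k = 3 groups, N = 32 total
df = (k−1, N−k) = (3−1, 32−3) = (2, 29)

degrees of freedom = [2, 29]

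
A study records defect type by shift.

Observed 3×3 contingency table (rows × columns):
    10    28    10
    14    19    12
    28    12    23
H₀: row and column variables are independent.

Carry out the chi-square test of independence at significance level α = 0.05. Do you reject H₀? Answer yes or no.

Row totals [48, 45, 63], col totals [52, 59, 45], n=156
χ² = (10−16.00)²/16.00 + (28−18.15)²/18.15 + (10−13.85)²/13.85 + (14−15.00)²/15.00 + (19−17.02)²/17.02 + (12−12.98)²/12.98 + (28−21.00)²/21.00 + (12−23.83)²/23.83 + (23−18.17)²/18.17 = 18.5159
df = 4
p-value (upper-tail) = 0.00098
At α=0.05: p < α → reject H₀

reject H₀: yes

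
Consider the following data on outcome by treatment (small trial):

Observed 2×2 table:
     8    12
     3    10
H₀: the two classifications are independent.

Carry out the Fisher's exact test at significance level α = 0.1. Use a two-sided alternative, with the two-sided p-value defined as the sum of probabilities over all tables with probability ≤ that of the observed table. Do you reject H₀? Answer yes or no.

reject H₀: no

Margins: r₁=20, r₂=13, c₁=11, c₂=22, n=33
p_obs = C(20,8)·C(13,3)/C(33,11); sum pmf over tables with pmf ≤ p_obs
p-value (two-sided) = 0.45586
At α=0.1: p ≥ α → fail to reject H₀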